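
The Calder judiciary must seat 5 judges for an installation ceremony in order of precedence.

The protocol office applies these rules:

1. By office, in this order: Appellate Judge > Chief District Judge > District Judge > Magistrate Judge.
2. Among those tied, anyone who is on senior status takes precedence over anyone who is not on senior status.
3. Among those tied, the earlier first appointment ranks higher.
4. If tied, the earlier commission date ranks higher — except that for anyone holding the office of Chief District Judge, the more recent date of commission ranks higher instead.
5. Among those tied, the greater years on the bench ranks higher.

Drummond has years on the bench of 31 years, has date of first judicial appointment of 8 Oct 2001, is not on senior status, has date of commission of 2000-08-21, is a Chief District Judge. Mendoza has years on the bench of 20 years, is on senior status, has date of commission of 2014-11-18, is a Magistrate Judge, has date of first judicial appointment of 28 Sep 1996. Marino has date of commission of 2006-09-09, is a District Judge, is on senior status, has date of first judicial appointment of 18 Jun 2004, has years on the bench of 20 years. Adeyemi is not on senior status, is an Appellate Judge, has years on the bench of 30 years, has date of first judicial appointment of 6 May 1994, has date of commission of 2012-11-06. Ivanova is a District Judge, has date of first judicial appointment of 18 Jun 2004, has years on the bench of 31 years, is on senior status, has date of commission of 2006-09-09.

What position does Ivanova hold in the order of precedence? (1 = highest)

By office: Adeyemi (Appellate Judge); then Drummond (Chief District Judge); then Ivanova and Marino (District Judge); then Mendoza (Magistrate Judge).
Ivanova and Marino are each on senior status, so the next rule applies.
Ivanova and Marino both have date of first judicial appointment 18 Jun 2004, so the next rule applies.
Ivanova and Marino both have date of commission 2006-09-09, so the next rule applies.
Among Ivanova and Marino, by years on the bench (higher first): Ivanova (31 years) before Marino (20 years).
Order: Adeyemi, Drummond, Ivanova, Marino, Mendoza. So position 3.

3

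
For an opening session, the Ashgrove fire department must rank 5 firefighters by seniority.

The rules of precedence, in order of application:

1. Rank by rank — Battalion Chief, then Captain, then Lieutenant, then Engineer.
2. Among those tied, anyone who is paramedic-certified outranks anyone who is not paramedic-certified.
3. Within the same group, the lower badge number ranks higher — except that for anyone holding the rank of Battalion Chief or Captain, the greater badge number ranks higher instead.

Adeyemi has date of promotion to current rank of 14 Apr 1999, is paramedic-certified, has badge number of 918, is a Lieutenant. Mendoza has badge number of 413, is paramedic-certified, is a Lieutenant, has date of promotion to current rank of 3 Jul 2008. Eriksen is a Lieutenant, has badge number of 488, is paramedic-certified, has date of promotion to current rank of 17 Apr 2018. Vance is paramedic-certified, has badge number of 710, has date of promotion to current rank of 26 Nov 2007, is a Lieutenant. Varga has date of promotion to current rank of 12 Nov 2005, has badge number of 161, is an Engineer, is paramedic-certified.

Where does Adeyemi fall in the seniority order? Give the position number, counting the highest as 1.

4

By rank: Mendoza, Eriksen, Vance and Adeyemi (Lieutenant); then Varga (Engineer).
Mendoza, Eriksen, Vance and Adeyemi are each paramedic-certified, so the next rule applies.
Among Mendoza, Eriksen, Vance and Adeyemi, by badge number (lower first): Mendoza (413) before Eriksen (488) before Vance (710) before Adeyemi (918).
Order: Mendoza, Eriksen, Vance, Adeyemi, Varga. So position 4.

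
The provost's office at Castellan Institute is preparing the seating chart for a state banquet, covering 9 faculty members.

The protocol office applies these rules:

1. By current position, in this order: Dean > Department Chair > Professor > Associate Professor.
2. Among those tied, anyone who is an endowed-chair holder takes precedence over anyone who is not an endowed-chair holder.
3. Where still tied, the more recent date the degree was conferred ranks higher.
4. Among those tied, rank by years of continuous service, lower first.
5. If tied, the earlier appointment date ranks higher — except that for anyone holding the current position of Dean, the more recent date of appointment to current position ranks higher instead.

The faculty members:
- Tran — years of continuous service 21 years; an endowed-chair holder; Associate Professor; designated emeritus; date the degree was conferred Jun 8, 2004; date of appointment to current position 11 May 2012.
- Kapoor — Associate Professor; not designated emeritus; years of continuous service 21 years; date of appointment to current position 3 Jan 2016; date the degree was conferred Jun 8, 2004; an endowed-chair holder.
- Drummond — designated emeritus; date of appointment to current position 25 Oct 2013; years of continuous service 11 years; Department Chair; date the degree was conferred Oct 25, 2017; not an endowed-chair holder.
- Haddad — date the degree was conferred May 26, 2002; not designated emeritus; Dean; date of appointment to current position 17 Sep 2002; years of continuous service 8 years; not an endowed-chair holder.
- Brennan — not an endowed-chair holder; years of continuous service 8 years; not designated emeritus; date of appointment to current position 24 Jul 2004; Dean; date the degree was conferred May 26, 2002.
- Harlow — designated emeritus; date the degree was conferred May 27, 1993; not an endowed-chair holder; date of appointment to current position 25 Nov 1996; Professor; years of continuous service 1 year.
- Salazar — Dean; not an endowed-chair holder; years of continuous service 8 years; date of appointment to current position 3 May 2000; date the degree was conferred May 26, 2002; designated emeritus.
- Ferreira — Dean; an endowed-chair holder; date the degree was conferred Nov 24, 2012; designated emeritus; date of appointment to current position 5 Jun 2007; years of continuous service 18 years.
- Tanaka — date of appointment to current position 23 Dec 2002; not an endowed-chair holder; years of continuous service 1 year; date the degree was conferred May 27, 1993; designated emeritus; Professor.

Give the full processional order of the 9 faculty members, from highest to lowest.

Ferreira, Brennan, Haddad, Salazar, Drummond, Harlow, Tanaka, Tran, Kapoor

By current position: Ferreira, Brennan, Haddad and Salazar (Dean); then Drummond (Department Chair); then Harlow and Tanaka (Professor); then Tran and Kapoor (Associate Professor).
Among Ferreira, Brennan, Haddad and Salazar, an endowed-chair holder before not an endowed-chair holder: Ferreira (an endowed-chair holder) before Brennan, Haddad and Salazar (not an endowed-chair holder).
Brennan, Haddad and Salazar all have date the degree was conferred May 26, 2002, so the next rule applies.
Brennan, Haddad and Salazar all have years of continuous service 8 years, so the next rule applies.
Among Brennan, Haddad and Salazar, by date of appointment to current position (later first) (reversed rule for this group): Brennan (24 Jul 2004) before Haddad (17 Sep 2002) before Salazar (3 May 2000).
Harlow and Tanaka are each not an endowed-chair holder, so the next rule applies.
Harlow and Tanaka both have date the degree was conferred May 27, 1993, so the next rule applies.
Harlow and Tanaka both have years of continuous service 1 year, so the next rule applies.
Among Harlow and Tanaka, by date of appointment to current position (earlier first): Harlow (25 Nov 1996) before Tanaka (23 Dec 2002).
Tran and Kapoor are each an endowed-chair holder, so the next rule applies.
Tran and Kapoor both have date the degree was conferred Jun 8, 2004, so the next rule applies.
Tran and Kapoor both have years of continuous service 21 years, so the next rule applies.
Among Tran and Kapoor, by date of appointment to current position (earlier first): Tran (11 May 2012) before Kapoor (3 Jan 2016).
Full order: Ferreira, Brennan, Haddad, Salazar, Drummond, Harlow, Tanaka, Tran, Kapoor.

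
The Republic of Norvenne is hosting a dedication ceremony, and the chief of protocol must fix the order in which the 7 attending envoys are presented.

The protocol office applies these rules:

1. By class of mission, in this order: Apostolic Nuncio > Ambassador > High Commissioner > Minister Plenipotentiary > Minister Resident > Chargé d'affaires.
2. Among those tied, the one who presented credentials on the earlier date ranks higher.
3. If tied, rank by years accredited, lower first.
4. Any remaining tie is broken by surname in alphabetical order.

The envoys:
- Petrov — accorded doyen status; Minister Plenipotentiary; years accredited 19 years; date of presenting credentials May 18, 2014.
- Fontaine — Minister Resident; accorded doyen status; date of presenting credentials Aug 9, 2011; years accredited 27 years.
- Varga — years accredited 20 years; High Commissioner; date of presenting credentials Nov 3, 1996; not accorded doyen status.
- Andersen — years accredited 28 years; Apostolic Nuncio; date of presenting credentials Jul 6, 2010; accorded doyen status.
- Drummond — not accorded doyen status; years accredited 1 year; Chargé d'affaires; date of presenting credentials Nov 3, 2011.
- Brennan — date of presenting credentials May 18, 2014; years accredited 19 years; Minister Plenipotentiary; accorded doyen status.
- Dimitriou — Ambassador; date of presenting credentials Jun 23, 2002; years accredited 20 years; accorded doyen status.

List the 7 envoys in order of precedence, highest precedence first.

Andersen, Dimitriou, Varga, Brennan, Petrov, Fontaine, Drummond

By class of mission: Andersen (Apostolic Nuncio); then Dimitriou (Ambassador); then Varga (High Commissioner); then Brennan and Petrov (Minister Plenipotentiary); then Fontaine (Minister Resident); then Drummond (Chargé d'affaires).
Brennan and Petrov both have date of presenting credentials May 18, 2014, so the next rule applies.
Brennan and Petrov both have years accredited 19 years, so the next rule applies.
Among Brennan and Petrov, alphabetically by surname: Brennan before Petrov.
Full order: Andersen, Dimitriou, Varga, Brennan, Petrov, Fontaine, Drummond.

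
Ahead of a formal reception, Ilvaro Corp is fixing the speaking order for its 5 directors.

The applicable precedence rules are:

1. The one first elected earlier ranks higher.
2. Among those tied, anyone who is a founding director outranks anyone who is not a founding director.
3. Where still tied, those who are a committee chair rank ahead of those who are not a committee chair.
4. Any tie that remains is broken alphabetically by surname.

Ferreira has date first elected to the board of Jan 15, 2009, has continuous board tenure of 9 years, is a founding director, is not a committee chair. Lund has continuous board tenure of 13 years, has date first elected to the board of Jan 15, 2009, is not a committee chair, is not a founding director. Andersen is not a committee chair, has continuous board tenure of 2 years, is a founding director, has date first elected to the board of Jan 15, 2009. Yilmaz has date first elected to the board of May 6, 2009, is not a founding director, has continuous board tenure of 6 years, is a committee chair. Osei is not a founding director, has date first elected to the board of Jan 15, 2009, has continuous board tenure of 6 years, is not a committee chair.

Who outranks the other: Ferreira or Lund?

Ferreira

By date first elected to the board (earlier first): Andersen, Ferreira, Lund and Osei (each Jan 15, 2009); then Yilmaz (May 6, 2009).
Among Andersen, Ferreira, Lund and Osei, a founding director before not a founding director: Andersen and Ferreira (a founding director) before Lund and Osei (not a founding director).
Andersen and Ferreira are each not a committee chair, so the next rule applies.
Among Andersen and Ferreira, alphabetically by surname: Andersen before Ferreira.
Lund and Osei are each not a committee chair, so the next rule applies.
Among Lund and Osei, alphabetically by surname: Lund before Osei.
So Ferreira takes precedence.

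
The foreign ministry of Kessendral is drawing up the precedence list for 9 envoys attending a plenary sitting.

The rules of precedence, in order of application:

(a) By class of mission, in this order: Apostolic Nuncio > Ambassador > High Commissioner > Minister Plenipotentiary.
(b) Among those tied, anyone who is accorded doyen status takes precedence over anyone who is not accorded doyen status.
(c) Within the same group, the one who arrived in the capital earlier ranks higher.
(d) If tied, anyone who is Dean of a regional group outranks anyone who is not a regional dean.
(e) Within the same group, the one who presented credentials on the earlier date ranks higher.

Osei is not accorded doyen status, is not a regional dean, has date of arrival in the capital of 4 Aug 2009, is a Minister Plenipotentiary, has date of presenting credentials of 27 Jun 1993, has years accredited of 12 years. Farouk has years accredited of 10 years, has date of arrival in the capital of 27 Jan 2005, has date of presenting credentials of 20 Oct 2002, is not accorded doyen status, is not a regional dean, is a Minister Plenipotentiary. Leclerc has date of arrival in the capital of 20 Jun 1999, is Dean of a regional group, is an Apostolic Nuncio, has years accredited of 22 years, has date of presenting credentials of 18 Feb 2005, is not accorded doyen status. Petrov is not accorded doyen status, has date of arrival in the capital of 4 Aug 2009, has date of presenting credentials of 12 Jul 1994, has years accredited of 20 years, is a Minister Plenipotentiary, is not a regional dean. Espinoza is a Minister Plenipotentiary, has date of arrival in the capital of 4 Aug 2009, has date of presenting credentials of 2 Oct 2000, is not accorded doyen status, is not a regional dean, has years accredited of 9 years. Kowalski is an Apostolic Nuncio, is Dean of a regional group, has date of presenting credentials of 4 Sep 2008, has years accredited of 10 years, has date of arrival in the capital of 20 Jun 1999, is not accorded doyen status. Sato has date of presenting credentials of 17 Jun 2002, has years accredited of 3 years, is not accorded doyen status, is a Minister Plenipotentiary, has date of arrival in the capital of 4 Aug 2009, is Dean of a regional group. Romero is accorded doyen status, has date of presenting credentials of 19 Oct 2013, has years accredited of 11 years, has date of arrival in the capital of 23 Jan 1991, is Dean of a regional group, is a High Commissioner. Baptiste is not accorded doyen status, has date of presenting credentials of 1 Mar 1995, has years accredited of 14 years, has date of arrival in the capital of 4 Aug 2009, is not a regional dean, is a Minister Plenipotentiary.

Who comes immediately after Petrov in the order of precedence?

Baptiste

By class of mission: Leclerc and Kowalski (Apostolic Nuncio); then Romero (High Commissioner); then Farouk, Sato, Osei, Petrov, Baptiste and Espinoza (Minister Plenipotentiary).
Leclerc and Kowalski are each not accorded doyen status, so the next rule applies.
Leclerc and Kowalski both have date of arrival in the capital 20 Jun 1999, so the next rule applies.
Leclerc and Kowalski are each Dean of a regional group, so the next rule applies.
Among Leclerc and Kowalski, by date of presenting credentials (earlier first): Leclerc (18 Feb 2005) before Kowalski (4 Sep 2008).
Farouk, Sato, Osei, Petrov, Baptiste and Espinoza are each not accorded doyen status, so the next rule applies.
Among Farouk, Sato, Osei, Petrov, Baptiste and Espinoza, by date of arrival in the capital (earlier first): Farouk (27 Jan 2005) before Sato, Osei, Petrov, Baptiste and Espinoza (4 Aug 2009).
Among Sato, Osei, Petrov, Baptiste and Espinoza, Dean of a regional group before not a regional dean: Sato (Dean of a regional group) before Osei, Petrov, Baptiste and Espinoza (not a regional dean).
Among Osei, Petrov, Baptiste and Espinoza, by date of presenting credentials (earlier first): Osei (27 Jun 1993) before Petrov (12 Jul 1994) before Baptiste (1 Mar 1995) before Espinoza (2 Oct 2000).
Order: Leclerc, Kowalski, Romero, Farouk, Sato, Osei, Petrov, Baptiste, Espinoza.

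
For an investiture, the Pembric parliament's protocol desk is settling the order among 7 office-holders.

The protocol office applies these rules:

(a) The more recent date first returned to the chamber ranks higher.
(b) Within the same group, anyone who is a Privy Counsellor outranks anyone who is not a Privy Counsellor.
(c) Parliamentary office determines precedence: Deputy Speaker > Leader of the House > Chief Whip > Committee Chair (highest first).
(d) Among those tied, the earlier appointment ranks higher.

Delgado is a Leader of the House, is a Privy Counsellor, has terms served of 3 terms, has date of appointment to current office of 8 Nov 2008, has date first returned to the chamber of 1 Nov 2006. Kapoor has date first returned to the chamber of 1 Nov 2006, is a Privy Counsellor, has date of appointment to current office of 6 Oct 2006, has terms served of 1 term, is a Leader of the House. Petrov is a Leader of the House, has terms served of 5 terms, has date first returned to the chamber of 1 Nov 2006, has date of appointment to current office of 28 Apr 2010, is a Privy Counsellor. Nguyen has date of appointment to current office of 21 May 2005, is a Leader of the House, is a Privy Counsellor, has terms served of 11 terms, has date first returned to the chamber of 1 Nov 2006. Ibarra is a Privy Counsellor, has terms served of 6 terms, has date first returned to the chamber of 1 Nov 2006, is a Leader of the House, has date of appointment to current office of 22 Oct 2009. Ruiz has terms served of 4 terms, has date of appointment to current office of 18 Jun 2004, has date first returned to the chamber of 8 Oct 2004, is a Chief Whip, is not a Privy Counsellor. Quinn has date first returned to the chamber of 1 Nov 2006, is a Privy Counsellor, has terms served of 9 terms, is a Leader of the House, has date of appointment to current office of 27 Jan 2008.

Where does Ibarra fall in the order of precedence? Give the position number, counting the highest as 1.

5

By date first returned to the chamber (later first): Nguyen, Kapoor, Quinn, Delgado, Ibarra and Petrov (each 1 Nov 2006); then Ruiz (8 Oct 2004).
Nguyen, Kapoor, Quinn, Delgado, Ibarra and Petrov are each a Privy Counsellor, so the next rule applies.
Nguyen, Kapoor, Quinn, Delgado, Ibarra and Petrov are each Leader of the House, so the next rule applies.
Among Nguyen, Kapoor, Quinn, Delgado, Ibarra and Petrov, by date of appointment to current office (earlier first): Nguyen (21 May 2005) before Kapoor (6 Oct 2006) before Quinn (27 Jan 2008) before Delgado (8 Nov 2008) before Ibarra (22 Oct 2009) before Petrov (28 Apr 2010).
Order: Nguyen, Kapoor, Quinn, Delgado, Ibarra, Petrov, Ruiz. So position 5.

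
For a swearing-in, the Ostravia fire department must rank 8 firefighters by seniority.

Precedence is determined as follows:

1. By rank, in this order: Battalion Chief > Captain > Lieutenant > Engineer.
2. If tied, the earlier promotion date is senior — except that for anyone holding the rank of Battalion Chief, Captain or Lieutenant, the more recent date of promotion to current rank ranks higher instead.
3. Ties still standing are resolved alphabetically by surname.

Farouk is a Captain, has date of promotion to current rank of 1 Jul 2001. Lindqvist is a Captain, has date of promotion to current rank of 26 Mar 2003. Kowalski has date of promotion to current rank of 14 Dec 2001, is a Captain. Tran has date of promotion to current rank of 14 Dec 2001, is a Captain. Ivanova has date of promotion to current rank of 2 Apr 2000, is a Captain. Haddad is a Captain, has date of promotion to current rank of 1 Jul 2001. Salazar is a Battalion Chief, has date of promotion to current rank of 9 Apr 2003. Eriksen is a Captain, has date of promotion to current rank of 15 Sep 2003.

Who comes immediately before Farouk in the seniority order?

By rank: Salazar (Battalion Chief); then Eriksen, Lindqvist, Kowalski, Tran, Farouk, Haddad and Ivanova (Captain).
Among Eriksen, Lindqvist, Kowalski, Tran, Farouk, Haddad and Ivanova, by date of promotion to current rank (later first) (reversed rule for this group): Eriksen (15 Sep 2003) before Lindqvist (26 Mar 2003) before Kowalski and Tran (14 Dec 2001) before Farouk and Haddad (1 Jul 2001) before Ivanova (2 Apr 2000).
Among Kowalski and Tran, alphabetically by surname: Kowalski before Tran.
Among Farouk and Haddad, alphabetically by surname: Farouk before Haddad.
Order: Salazar, Eriksen, Lindqvist, Kowalski, Tran, Farouk, Haddad, Ivanova.

Tran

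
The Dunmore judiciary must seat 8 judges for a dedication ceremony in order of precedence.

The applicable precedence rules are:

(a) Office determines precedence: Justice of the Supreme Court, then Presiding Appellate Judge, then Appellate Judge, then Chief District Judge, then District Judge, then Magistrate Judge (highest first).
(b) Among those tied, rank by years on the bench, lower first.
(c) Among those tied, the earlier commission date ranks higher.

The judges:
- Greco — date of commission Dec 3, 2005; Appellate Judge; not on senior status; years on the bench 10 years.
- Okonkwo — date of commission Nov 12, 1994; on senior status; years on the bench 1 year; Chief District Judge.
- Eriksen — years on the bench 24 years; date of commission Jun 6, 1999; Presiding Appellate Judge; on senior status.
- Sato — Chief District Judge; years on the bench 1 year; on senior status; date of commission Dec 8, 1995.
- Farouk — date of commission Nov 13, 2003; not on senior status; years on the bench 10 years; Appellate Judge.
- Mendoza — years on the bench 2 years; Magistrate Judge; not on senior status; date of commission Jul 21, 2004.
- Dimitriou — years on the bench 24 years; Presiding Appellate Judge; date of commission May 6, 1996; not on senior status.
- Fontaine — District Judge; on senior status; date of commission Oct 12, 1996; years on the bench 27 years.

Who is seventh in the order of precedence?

By office: Dimitriou and Eriksen (Presiding Appellate Judge); then Farouk and Greco (Appellate Judge); then Okonkwo and Sato (Chief District Judge); then Fontaine (District Judge); then Mendoza (Magistrate Judge).
Dimitriou and Eriksen both have years on the bench 24 years, so the next rule applies.
Among Dimitriou and Eriksen, by date of commission (earlier first): Dimitriou (May 6, 1996) before Eriksen (Jun 6, 1999).
Farouk and Greco both have years on the bench 10 years, so the next rule applies.
Among Farouk and Greco, by date of commission (earlier first): Farouk (Nov 13, 2003) before Greco (Dec 3, 2005).
Okonkwo and Sato both have years on the bench 1 year, so the next rule applies.
Among Okonkwo and Sato, by date of commission (earlier first): Okonkwo (Nov 12, 1994) before Sato (Dec 8, 1995).
Order: Dimitriou, Eriksen, Farouk, Greco, Okonkwo, Sato, Fontaine, Mendoza.

Fontaine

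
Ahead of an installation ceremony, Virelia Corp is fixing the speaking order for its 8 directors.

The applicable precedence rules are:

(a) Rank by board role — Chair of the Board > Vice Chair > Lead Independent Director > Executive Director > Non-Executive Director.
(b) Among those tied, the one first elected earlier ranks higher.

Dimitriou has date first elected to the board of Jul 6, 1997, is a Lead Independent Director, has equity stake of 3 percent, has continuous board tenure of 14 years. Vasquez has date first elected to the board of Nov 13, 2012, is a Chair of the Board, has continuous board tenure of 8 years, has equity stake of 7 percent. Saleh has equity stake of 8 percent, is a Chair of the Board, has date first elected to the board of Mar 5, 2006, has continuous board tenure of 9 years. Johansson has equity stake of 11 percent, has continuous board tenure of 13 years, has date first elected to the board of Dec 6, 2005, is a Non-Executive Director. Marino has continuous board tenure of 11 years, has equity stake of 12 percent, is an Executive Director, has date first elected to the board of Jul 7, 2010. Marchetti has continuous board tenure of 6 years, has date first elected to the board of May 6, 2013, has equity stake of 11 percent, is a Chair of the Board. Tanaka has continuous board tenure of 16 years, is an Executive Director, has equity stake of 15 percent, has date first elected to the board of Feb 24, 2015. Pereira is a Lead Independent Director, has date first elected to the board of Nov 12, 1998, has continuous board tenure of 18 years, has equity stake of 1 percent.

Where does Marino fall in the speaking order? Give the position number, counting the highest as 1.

6

By board role: Saleh, Vasquez and Marchetti (Chair of the Board); then Dimitriou and Pereira (Lead Independent Director); then Marino and Tanaka (Executive Director); then Johansson (Non-Executive Director).
Among Saleh, Vasquez and Marchetti, by date first elected to the board (earlier first): Saleh (Mar 5, 2006) before Vasquez (Nov 13, 2012) before Marchetti (May 6, 2013).
Among Dimitriou and Pereira, by date first elected to the board (earlier first): Dimitriou (Jul 6, 1997) before Pereira (Nov 12, 1998).
Among Marino and Tanaka, by date first elected to the board (earlier first): Marino (Jul 7, 2010) before Tanaka (Feb 24, 2015).
Order: Saleh, Vasquez, Marchetti, Dimitriou, Pereira, Marino, Tanaka, Johansson. So position 6.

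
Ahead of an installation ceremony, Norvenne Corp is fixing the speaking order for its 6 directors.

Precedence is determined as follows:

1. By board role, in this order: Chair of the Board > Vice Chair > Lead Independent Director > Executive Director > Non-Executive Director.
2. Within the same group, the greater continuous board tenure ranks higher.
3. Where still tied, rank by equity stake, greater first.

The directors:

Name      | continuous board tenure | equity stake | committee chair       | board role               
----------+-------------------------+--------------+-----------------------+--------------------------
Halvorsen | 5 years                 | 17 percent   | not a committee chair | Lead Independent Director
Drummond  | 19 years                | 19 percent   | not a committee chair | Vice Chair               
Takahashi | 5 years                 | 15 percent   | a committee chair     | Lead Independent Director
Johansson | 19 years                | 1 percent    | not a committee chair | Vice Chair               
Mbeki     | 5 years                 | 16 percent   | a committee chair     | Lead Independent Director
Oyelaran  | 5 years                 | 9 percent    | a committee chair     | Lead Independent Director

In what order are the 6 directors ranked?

Drummond, Johansson, Halvorsen, Mbeki, Takahashi, Oyelaran

By board role: Drummond and Johansson (Vice Chair); then Halvorsen, Mbeki, Takahashi and Oyelaran (Lead Independent Director).
Drummond and Johansson both have continuous board tenure 19 years, so the next rule applies.
Among Drummond and Johansson, by equity stake (higher first): Drummond (19 percent) before Johansson (1 percent).
Halvorsen, Mbeki, Takahashi and Oyelaran all have continuous board tenure 5 years, so the next rule applies.
Among Halvorsen, Mbeki, Takahashi and Oyelaran, by equity stake (higher first): Halvorsen (17 percent) before Mbeki (16 percent) before Takahashi (15 percent) before Oyelaran (9 percent).
Full order: Drummond, Johansson, Halvorsen, Mbeki, Takahashi, Oyelaran.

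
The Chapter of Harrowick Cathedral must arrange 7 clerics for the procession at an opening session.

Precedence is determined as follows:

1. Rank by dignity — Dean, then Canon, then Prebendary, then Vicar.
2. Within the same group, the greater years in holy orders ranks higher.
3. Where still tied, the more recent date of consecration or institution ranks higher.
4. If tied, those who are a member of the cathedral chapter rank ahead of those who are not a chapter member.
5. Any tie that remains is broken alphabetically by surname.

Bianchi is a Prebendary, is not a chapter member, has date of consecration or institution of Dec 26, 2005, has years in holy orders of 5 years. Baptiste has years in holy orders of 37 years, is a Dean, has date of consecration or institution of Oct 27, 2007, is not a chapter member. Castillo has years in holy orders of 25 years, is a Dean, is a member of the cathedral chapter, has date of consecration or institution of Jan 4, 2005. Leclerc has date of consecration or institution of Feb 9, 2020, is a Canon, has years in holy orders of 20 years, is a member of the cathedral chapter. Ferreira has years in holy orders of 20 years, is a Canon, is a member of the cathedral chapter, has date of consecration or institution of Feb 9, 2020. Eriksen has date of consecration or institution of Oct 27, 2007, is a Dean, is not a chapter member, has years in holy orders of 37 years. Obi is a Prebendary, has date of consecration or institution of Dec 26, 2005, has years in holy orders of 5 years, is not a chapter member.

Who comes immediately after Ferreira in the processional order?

By dignity: Baptiste, Eriksen and Castillo (Dean); then Ferreira and Leclerc (Canon); then Bianchi and Obi (Prebendary).
Among Baptiste, Eriksen and Castillo, by years in holy orders (higher first): Baptiste and Eriksen (37 years) before Castillo (25 years).
Baptiste and Eriksen both have date of consecration or institution Oct 27, 2007, so the next rule applies.
Baptiste and Eriksen are each not a chapter member, so the next rule applies.
Among Baptiste and Eriksen, alphabetically by surname: Baptiste before Eriksen.
Ferreira and Leclerc both have years in holy orders 20 years, so the next rule applies.
Ferreira and Leclerc both have date of consecration or institution Feb 9, 2020, so the next rule applies.
Ferreira and Leclerc are each a member of the cathedral chapter, so the next rule applies.
Among Ferreira and Leclerc, alphabetically by surname: Ferreira before Leclerc.
Bianchi and Obi both have years in holy orders 5 years, so the next rule applies.
Bianchi and Obi both have date of consecration or institution Dec 26, 2005, so the next rule applies.
Bianchi and Obi are each not a chapter member, so the next rule applies.
Among Bianchi and Obi, alphabetically by surname: Bianchi before Obi.
Order: Baptiste, Eriksen, Castillo, Ferreira, Leclerc, Bianchi, Obi.

Leclerc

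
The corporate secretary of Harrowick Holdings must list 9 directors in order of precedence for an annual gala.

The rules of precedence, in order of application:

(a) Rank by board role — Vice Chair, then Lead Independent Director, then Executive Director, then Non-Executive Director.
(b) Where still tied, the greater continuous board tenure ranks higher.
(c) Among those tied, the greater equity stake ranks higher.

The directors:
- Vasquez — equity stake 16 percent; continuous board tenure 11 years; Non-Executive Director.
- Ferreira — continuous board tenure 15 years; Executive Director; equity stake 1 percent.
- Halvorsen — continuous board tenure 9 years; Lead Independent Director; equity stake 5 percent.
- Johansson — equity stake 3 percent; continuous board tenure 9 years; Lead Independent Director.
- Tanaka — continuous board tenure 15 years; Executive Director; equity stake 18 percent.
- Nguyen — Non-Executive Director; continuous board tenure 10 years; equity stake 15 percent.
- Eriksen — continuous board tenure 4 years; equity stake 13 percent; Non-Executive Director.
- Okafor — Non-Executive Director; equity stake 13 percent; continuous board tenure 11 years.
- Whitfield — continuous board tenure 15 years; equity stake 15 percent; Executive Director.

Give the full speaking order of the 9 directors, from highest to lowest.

By board role: Halvorsen and Johansson (Lead Independent Director); then Tanaka, Whitfield and Ferreira (Executive Director); then Vasquez, Okafor, Nguyen and Eriksen (Non-Executive Director).
Halvorsen and Johansson both have continuous board tenure 9 years, so the next rule applies.
Among Halvorsen and Johansson, by equity stake (higher first): Halvorsen (5 percent) before Johansson (3 percent).
Tanaka, Whitfield and Ferreira all have continuous board tenure 15 years, so the next rule applies.
Among Tanaka, Whitfield and Ferreira, by equity stake (higher first): Tanaka (18 percent) before Whitfield (15 percent) before Ferreira (1 percent).
Among Vasquez, Okafor, Nguyen and Eriksen, by continuous board tenure (higher first): Vasquez and Okafor (11 years) before Nguyen (10 years) before Eriksen (4 years).
Among Vasquez and Okafor, by equity stake (higher first): Vasquez (16 percent) before Okafor (13 percent).
Full order: Halvorsen, Johansson, Tanaka, Whitfield, Ferreira, Vasquez, Okafor, Nguyen, Eriksen.

Halvorsen, Johansson, Tanaka, Whitfield, Ferreira, Vasquez, Okafor, Nguyen, Eriksen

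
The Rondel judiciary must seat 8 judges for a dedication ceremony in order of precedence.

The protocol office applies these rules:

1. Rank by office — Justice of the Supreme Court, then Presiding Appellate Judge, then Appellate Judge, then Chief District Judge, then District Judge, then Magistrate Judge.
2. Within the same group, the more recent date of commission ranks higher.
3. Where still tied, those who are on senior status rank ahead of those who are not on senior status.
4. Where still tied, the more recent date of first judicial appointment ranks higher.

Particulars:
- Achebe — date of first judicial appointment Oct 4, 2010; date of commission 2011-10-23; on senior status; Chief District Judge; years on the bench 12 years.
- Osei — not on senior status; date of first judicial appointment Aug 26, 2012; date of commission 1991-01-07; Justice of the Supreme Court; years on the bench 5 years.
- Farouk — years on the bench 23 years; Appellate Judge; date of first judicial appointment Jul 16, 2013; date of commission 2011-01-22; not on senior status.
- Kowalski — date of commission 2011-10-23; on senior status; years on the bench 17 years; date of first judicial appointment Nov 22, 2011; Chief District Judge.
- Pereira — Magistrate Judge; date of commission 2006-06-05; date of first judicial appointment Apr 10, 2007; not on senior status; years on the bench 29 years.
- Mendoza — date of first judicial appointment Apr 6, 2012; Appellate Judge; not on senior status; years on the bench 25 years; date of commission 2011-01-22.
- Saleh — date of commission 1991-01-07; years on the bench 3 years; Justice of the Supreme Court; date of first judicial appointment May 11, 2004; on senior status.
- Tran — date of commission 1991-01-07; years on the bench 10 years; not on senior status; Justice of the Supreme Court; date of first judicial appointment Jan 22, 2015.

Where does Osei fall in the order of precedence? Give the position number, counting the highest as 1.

By office: Saleh, Tran and Osei (Justice of the Supreme Court); then Farouk and Mendoza (Appellate Judge); then Kowalski and Achebe (Chief District Judge); then Pereira (Magistrate Judge).
Saleh, Tran and Osei all have date of commission 1991-01-07, so the next rule applies.
Among Saleh, Tran and Osei, on senior status before not on senior status: Saleh (on senior status) before Tran and Osei (not on senior status).
Among Tran and Osei, by date of first judicial appointment (later first): Tran (Jan 22, 2015) before Osei (Aug 26, 2012).
Farouk and Mendoza both have date of commission 2011-01-22, so the next rule applies.
Farouk and Mendoza are each not on senior status, so the next rule applies.
Among Farouk and Mendoza, by date of first judicial appointment (later first): Farouk (Jul 16, 2013) before Mendoza (Apr 6, 2012).
Kowalski and Achebe both have date of commission 2011-10-23, so the next rule applies.
Kowalski and Achebe are each on senior status, so the next rule applies.
Among Kowalski and Achebe, by date of first judicial appointment (later first): Kowalski (Nov 22, 2011) before Achebe (Oct 4, 2010).
Order: Saleh, Tran, Osei, Farouk, Mendoza, Kowalski, Achebe, Pereira. So position 3.

3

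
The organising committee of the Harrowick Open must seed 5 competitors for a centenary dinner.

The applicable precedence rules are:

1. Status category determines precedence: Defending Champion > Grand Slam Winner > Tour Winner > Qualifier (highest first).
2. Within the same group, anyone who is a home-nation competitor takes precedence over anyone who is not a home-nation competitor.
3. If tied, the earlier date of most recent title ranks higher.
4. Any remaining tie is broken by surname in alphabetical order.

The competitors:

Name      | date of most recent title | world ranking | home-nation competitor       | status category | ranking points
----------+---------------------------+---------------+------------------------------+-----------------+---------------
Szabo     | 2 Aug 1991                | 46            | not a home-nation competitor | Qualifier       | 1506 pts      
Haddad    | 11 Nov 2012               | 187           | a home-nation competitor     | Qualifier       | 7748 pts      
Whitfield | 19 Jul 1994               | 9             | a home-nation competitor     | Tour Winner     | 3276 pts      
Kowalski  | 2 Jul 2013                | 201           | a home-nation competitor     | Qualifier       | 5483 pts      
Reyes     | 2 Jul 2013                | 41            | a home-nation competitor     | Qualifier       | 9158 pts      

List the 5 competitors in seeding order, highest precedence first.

By status category: Whitfield (Tour Winner); then Haddad, Kowalski, Reyes and Szabo (Qualifier).
Among Haddad, Kowalski, Reyes and Szabo, a home-nation competitor before not a home-nation competitor: Haddad, Kowalski and Reyes (a home-nation competitor) before Szabo (not a home-nation competitor).
Among Haddad, Kowalski and Reyes, by date of most recent title (earlier first): Haddad (11 Nov 2012) before Kowalski and Reyes (2 Jul 2013).
Among Kowalski and Reyes, alphabetically by surname: Kowalski before Reyes.
Full order: Whitfield, Haddad, Kowalski, Reyes, Szabo.

Whitfield, Haddad, Kowalski, Reyes, Szabo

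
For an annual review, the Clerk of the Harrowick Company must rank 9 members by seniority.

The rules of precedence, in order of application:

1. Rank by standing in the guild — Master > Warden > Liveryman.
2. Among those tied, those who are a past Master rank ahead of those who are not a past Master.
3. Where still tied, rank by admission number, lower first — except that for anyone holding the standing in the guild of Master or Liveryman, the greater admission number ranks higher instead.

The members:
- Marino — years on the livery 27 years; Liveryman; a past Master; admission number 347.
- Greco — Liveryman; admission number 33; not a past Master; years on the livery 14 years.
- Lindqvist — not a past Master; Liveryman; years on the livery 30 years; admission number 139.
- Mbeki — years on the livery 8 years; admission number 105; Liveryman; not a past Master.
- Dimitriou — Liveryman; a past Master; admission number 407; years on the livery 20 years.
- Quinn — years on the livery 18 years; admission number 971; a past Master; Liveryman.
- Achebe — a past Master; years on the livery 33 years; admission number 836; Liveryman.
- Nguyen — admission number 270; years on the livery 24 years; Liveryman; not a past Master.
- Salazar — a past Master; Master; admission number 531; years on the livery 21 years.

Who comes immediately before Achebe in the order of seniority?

By standing in the guild: Salazar (Master); then Quinn, Achebe, Dimitriou, Marino, Nguyen, Lindqvist, Mbeki and Greco (Liveryman).
Among Quinn, Achebe, Dimitriou, Marino, Nguyen, Lindqvist, Mbeki and Greco, a past Master before not a past Master: Quinn, Achebe, Dimitriou and Marino (a past Master) before Nguyen, Lindqvist, Mbeki and Greco (not a past Master).
Among Quinn, Achebe, Dimitriou and Marino, by admission number (higher first) (reversed rule for this group): Quinn (971) before Achebe (836) before Dimitriou (407) before Marino (347).
Among Nguyen, Lindqvist, Mbeki and Greco, by admission number (higher first) (reversed rule for this group): Nguyen (270) before Lindqvist (139) before Mbeki (105) before Greco (33).
Order: Salazar, Quinn, Achebe, Dimitriou, Marino, Nguyen, Lindqvist, Mbeki, Greco.

Quinn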